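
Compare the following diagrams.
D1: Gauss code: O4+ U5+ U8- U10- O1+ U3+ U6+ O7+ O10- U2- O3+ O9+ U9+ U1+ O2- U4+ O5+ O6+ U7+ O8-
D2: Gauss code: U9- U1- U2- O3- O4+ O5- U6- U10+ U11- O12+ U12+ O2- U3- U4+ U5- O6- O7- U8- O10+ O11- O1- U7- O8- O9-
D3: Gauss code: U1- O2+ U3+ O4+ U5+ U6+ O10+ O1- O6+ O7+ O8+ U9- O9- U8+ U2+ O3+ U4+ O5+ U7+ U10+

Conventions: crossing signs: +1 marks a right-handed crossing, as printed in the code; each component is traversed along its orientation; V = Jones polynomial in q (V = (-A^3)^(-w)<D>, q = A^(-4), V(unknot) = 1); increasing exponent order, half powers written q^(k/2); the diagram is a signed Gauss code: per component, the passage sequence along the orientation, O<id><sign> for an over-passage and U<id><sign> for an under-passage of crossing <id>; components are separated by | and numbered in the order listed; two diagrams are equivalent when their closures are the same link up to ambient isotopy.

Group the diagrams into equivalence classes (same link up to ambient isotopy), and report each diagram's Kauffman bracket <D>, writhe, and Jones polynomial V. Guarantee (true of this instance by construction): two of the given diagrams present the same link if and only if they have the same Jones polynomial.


equivalence classes: {D1} | {D2} | {D3}
D1 (bracket -A^-12 + 2A^-8 - 3A^-4 + 4 - 3A^4 + 3A^8 - 2A^12 + A^16; 10 crossings at w = +4): V = q^-1 - 2 + 3q - 3q^2 + 4q^3 - 3q^4 + 2q^5 - q^6
D2 (bracket A^-10 + 2A^-2 - 2A^2 + A^6 - 2A^10 + A^14; 12 crossings at w = -6): V = q^-8 - 2q^-7 + q^-6 - 2q^-5 + 2q^-4 + q^-2
V(D3) = q^2 + q^4 - q^5 + q^6 - q^7  [10 crossings, <D> = -A^-10 + A^-6 - A^-2 + A^2 + A^10, w = +6]
key observation: comparing 3 Jones polynomials yields 3 groups


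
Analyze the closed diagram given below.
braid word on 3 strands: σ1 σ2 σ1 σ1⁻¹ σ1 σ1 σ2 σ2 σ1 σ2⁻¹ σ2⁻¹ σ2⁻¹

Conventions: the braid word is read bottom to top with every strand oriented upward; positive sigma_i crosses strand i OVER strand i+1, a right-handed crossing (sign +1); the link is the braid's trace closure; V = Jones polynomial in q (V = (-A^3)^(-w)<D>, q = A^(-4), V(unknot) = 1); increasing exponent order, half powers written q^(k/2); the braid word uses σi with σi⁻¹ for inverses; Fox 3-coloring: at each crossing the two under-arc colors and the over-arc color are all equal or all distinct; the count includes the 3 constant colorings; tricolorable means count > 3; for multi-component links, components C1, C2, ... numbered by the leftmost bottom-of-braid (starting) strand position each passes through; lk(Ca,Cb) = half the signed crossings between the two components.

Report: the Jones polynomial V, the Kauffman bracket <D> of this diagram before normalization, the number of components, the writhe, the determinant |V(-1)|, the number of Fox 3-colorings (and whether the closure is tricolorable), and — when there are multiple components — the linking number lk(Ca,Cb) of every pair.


V(q) = q - q^2 + 2q^3 - q^4 + q^5 - q^6
bracket: -A^-12 + A^-8 - A^-4 + 2 - A^4 + A^8, w = +4
1 component, writhe +4, over 12 crossings
det 7, colorings 3 of 3^12 — not tricolorable
observation: inverse pairs cancel, leaving σ1 σ2 σ1 σ1 σ2 σ2 σ1 σ2⁻¹ σ2⁻¹ σ2⁻¹


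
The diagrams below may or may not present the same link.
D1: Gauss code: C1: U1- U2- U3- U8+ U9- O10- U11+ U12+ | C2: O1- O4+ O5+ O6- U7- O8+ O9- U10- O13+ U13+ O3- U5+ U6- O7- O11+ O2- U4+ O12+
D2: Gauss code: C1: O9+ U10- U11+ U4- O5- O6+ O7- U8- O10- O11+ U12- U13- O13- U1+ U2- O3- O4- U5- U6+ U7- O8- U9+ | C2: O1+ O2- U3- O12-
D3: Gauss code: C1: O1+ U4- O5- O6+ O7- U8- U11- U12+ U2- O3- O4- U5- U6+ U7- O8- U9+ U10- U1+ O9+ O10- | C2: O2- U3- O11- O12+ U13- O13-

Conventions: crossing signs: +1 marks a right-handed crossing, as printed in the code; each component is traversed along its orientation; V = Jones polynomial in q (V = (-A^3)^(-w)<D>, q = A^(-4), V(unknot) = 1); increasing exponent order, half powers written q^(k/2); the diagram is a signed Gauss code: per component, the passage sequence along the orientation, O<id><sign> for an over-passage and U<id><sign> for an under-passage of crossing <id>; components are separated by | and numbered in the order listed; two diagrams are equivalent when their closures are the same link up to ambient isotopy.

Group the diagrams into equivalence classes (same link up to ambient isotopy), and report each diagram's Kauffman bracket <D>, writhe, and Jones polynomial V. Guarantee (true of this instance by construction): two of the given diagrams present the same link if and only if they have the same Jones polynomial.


equivalence classes: {D1} | {D2, D3}
D1 (bracket A^-1 + A^7; 13 crossings at w = -1): V = -q^(-5/2) - q^(-1/2)
V(D2) = q^(-13/2) - q^(-11/2) + q^(-9/2) - 2q^(-7/2) - q^(-3/2)  [13 crossings, <D> = A^-9 + 2A^-1 - A^3 + A^7 - A^11, w = -5]
V(D3) = q^(-13/2) - q^(-11/2) + q^(-9/2) - 2q^(-7/2) - q^(-3/2)  [13 crossings, <D> = A^-9 + 2A^-1 - A^3 + A^7 - A^11, w = -5]
key observation: comparing 3 Jones polynomials yields 2 groups


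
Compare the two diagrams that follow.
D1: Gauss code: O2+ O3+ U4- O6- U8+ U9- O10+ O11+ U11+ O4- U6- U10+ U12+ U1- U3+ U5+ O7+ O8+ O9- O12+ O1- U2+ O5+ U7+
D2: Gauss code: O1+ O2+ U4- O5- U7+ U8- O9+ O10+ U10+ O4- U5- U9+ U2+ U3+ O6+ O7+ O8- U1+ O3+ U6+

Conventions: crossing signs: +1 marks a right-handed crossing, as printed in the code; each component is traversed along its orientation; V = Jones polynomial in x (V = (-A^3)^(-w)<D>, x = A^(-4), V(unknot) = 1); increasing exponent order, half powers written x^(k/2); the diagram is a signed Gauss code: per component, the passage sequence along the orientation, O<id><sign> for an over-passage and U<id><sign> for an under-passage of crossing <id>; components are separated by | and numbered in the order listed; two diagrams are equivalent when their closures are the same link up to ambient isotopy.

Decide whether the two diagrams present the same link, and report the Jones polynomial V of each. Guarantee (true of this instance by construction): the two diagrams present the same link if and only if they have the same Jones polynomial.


equivalent: yes
V(D1) = x + x^3 - x^4  (w +4, c 12, <D> = -A^-4 + 1 + A^8)
V(D2) = x + x^3 - x^4  (w +4, c 10, <D> = -A^-4 + 1 + A^8)
why: from 12 to 10 crossings by R-moves: one link, two diagrams


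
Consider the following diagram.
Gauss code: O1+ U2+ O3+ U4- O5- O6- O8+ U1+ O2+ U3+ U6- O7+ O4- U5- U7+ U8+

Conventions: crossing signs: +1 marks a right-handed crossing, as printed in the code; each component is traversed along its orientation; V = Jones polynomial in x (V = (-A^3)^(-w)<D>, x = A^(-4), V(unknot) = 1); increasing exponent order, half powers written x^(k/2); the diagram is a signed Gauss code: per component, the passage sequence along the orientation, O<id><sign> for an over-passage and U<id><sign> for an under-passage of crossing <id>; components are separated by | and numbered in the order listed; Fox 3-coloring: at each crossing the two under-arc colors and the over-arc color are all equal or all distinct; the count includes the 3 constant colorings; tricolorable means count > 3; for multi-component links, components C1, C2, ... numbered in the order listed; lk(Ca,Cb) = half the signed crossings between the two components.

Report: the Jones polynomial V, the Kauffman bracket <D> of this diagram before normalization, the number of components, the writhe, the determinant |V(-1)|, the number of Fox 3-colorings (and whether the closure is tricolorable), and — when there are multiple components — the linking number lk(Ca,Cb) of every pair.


V(x) = x^-1 - 1 + 2x - 2x^2 + 2x^3 - 2x^4 + x^5
bracket: A^-14 - 2A^-10 + 2A^-6 - 2A^-2 + 2A^2 - A^6 + A^10, w = +2
1 component, writhe +2, over 8 crossings
det 11, colorings 3 of 3^8 — not tricolorable
observation: V spans 6 powers of x: at least 6 crossings in any diagram


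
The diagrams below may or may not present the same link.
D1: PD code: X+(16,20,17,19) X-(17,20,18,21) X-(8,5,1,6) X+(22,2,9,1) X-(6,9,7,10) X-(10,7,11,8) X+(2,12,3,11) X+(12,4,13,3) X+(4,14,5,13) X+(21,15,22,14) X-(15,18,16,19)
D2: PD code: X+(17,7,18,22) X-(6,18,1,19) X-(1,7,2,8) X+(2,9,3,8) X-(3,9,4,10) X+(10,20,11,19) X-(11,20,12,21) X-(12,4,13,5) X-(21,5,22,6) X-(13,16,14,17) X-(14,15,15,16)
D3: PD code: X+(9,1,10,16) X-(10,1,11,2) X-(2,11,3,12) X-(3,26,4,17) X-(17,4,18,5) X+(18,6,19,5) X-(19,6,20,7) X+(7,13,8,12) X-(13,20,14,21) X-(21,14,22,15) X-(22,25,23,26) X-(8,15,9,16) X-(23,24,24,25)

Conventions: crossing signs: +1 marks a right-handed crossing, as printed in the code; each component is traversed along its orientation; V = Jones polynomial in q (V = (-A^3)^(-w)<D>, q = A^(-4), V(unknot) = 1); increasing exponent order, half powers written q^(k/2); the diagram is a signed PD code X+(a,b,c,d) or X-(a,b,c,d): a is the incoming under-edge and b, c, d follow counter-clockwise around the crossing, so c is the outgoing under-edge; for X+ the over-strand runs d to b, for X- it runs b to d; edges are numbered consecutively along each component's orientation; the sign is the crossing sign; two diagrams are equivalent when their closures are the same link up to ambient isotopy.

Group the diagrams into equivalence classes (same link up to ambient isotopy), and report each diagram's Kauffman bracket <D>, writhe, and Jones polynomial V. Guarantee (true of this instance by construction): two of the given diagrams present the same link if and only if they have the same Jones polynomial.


grouping into links: {D1} | {D2} | {D3}
V(D1) = q^(-5/2) - 2q^(-3/2) + 2q^(-1/2) - 4q^(1/2) + 3q^(3/2) - 3q^(5/2) + 2q^(7/2) - q^(9/2)  (w +1, c 11, <D> = A^-15 - 2A^-11 + 3A^-7 - 3A^-3 + 4A - 2A^5 + 2A^9 - A^13)
D2 (bracket A^-13 - A^-9 + A^-5 + A^3; 11 crossings at w = -5): V = -q^(-9/2) - q^(-5/2) + q^(-3/2) - q^(-1/2)
D3 (bracket A^-15 - A^-11 + 3A^-7 - 2A^-3 + 2A - 2A^5 + A^9; 13 crossings at w = -7): V = -q^(-15/2) + 2q^(-13/2) - 2q^(-11/2) + 2q^(-9/2) - 3q^(-7/2) + q^(-5/2) - q^(-3/2)
why: V(q) takes 3 values over 3 diagrams, fixing the grouping


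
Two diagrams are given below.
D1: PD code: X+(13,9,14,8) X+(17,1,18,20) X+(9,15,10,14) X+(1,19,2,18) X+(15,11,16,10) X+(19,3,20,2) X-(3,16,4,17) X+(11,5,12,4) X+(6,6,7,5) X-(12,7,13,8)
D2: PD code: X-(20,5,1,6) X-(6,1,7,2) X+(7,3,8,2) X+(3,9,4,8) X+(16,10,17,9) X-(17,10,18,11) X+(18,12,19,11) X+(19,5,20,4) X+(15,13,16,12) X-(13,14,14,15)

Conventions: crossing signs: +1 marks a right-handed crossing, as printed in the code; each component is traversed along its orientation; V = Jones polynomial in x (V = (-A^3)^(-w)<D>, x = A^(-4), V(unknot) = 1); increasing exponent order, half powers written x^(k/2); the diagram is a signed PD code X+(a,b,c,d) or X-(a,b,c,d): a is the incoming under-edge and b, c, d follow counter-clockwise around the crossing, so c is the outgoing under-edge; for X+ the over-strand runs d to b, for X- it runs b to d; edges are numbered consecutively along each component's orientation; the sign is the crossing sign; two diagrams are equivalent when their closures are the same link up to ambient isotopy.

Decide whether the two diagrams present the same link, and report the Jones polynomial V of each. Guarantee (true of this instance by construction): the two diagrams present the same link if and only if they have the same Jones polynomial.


same link: no
V(D1) = x^2 + 2x^4 - 2x^5 + x^6 - 2x^7 + x^8  [10 crossings, <D> = A^-14 - 2A^-10 + A^-6 - 2A^-2 + 2A^2 + A^10, w = +6]
V(D2) = 1  [10 crossings, <D> = A^6, w = +2]
insight: 2 values of V(x) split the 2 diagrams


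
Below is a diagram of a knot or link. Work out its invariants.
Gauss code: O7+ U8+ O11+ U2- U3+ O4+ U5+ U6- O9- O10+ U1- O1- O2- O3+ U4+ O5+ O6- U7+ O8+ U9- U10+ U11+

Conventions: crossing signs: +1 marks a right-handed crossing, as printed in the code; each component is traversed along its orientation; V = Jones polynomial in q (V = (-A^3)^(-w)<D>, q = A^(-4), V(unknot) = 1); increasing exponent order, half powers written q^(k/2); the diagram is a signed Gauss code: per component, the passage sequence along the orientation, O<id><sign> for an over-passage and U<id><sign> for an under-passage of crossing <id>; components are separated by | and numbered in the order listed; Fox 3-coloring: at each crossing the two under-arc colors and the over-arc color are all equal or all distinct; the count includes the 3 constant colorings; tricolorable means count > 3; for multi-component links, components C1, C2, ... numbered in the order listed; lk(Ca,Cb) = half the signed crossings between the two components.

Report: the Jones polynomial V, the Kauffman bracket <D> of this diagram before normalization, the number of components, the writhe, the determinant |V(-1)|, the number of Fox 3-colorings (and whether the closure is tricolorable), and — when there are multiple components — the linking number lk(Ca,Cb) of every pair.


V = q + q^3 - q^4
<D> = A^-7 - A^-3 - A^5 (w = +3)
1 component over 11 crossings, w = +3
9 Fox colorings among 3^11, |V(-1)| = 3: tricolorable
why: the span of V is 3, forcing >= 3 crossings in any diagram


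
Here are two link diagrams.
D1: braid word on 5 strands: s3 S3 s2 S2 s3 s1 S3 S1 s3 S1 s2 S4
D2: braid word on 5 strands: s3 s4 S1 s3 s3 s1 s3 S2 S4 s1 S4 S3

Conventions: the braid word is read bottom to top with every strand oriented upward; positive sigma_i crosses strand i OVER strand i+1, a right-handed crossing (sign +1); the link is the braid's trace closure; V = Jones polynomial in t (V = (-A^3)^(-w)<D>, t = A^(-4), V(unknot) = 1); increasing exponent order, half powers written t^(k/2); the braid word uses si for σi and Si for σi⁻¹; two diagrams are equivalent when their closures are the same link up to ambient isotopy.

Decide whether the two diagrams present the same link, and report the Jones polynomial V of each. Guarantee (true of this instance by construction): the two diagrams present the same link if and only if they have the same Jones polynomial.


same link: no
V(D1) = 1  [12 crossings, <D> = 1, w = 0]
V(D2) = t + t^3 - t^4  (w +2, c 12, <D> = -A^-10 + A^-6 + A^2)
note: 2 classes among 2 diagrams; unequal V(t) rules out equality


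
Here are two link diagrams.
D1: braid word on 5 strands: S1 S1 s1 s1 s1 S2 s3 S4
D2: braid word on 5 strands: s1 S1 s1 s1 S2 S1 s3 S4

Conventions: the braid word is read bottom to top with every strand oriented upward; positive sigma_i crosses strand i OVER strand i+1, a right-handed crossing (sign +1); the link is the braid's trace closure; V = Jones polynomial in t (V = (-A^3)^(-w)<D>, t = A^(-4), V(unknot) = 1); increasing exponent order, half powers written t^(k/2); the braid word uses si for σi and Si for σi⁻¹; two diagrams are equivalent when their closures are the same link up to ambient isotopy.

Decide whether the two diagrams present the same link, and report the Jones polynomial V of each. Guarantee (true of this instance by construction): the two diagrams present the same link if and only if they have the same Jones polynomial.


same link: yes
V(D1) = 1  [8 crossings, <D> = 1, w = 0]
D2 (bracket 1; 8 crossings at w = 0): V = 1
note: all 2 diagrams share one V(t), hence one class


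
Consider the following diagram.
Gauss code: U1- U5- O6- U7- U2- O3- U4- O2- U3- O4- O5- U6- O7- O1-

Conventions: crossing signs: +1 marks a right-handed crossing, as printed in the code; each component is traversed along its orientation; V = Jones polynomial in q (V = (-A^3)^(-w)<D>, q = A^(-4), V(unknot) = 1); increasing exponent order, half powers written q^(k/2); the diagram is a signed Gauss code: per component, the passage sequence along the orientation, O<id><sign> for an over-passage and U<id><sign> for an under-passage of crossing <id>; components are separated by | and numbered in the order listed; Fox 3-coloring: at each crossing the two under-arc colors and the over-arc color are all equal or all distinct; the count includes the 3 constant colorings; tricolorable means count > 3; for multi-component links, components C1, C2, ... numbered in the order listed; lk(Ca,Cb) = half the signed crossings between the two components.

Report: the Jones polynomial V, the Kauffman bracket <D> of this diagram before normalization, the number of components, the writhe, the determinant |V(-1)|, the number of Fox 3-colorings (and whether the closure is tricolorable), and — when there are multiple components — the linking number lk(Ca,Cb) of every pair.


V(q) = q^-8 - 2q^-7 + q^-6 - 2q^-5 + 2q^-4 + q^-2
bracket: -A^-13 - 2A^-5 + 2A^-1 - A^3 + 2A^7 - A^11, w = -7
1 component, writhe -7, over 7 crossings
det 9, colorings 27 of 3^7 — tricolorable
observation: w = -7 (over 7 crossings) is diagram-only; (-A^3)^(7) removes it from V


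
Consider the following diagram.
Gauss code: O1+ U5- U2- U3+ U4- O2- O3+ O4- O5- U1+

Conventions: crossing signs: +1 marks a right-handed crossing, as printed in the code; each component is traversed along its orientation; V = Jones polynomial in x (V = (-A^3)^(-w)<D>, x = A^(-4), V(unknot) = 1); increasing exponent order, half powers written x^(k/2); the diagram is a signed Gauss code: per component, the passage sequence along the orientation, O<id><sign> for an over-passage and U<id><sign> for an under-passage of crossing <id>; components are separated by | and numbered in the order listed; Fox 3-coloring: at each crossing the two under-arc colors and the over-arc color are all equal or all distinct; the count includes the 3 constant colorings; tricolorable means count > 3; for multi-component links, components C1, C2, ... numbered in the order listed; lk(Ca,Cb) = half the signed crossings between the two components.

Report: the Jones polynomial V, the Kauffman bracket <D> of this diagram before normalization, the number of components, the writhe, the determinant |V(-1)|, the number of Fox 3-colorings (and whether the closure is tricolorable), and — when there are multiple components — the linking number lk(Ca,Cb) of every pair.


V(x) = 1
bracket: -A^-3, w = -1
1 component, writhe -1, over 5 crossings
det 1, colorings 3 of 3^5 — not tricolorable
observation: |V(-1)| = 1: so not tricolorable, since 3 does not divide 1


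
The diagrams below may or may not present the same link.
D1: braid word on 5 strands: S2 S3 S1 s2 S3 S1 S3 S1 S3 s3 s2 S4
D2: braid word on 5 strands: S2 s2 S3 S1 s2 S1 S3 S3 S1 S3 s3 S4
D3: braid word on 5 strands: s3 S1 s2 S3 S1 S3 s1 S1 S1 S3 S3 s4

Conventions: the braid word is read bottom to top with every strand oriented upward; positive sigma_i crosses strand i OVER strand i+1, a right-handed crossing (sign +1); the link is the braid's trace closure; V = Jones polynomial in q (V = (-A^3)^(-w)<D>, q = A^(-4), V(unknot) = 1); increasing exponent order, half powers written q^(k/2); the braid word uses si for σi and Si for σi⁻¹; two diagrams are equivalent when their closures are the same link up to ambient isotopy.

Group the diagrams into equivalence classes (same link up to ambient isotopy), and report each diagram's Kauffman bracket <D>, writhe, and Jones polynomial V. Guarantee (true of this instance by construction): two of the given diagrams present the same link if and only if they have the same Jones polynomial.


grouping into links: {D1, D2, D3}
V(D1) = q^-8 - 2q^-7 + q^-6 - 2q^-5 + 2q^-4 + q^-2  (w -6, c 12, <D> = A^-10 + 2A^-2 - 2A^2 + A^6 - 2A^10 + A^14)
V(D2) = q^-8 - 2q^-7 + q^-6 - 2q^-5 + 2q^-4 + q^-2  [12 crossings, <D> = A^-10 + 2A^-2 - 2A^2 + A^6 - 2A^10 + A^14, w = -6]
V(D3) = q^-8 - 2q^-7 + q^-6 - 2q^-5 + 2q^-4 + q^-2  (w -4, c 12, <D> = A^-4 + 2A^4 - 2A^8 + A^12 - 2A^16 + A^20)
key observation: one V(q) for all 3 diagrams — one class (guaranteed)


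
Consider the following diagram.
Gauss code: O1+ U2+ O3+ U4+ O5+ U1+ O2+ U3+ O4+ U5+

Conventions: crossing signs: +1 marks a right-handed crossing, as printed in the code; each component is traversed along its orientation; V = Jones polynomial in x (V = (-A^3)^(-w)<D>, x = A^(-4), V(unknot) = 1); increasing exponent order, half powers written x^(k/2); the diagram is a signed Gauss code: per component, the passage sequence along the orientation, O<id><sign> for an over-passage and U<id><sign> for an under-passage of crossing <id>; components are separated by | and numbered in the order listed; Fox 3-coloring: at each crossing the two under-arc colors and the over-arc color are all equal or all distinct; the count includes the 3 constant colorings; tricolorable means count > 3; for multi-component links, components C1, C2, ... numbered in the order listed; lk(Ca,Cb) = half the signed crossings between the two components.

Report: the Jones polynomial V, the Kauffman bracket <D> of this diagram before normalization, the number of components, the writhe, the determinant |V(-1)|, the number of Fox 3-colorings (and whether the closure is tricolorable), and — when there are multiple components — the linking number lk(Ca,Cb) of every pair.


V(x) = x^2 + x^4 - x^5 + x^6 - x^7
bracket: A^-13 - A^-9 + A^-5 - A^-1 - A^7, w = +5
1 component, writhe +5, over 5 crossings
det 5, colorings 3 of 3^5 — not tricolorable
observation: w = +5 (over 5 crossings) is diagram-only; (-A^3)^(-5) removes it from V


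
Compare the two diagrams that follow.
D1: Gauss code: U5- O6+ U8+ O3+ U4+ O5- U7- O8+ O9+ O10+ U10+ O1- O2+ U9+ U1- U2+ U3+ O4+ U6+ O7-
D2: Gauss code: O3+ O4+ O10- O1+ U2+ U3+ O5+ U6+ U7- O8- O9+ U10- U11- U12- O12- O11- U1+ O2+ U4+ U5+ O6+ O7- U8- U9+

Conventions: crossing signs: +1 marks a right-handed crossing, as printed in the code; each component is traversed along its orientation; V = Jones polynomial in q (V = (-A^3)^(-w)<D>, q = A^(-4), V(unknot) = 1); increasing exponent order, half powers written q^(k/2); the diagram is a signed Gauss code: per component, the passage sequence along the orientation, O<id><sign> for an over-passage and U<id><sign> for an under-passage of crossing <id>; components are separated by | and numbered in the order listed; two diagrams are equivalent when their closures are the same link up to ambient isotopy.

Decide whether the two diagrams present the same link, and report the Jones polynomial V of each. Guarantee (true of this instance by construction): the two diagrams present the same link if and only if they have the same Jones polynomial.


equivalent: no
V(D1) = q^-1 - 1 + 2q - 2q^2 + 2q^3 - 2q^4 + q^5  (w +4, c 10, <D> = A^-8 - 2A^-4 + 2 - 2A^4 + 2A^8 - A^12 + A^16)
V(D2) = q + q^3 - q^4  [12 crossings, <D> = -A^-10 + A^-6 + A^2, w = +2]
key observation: comparing 2 Jones polynomials yields 2 groups


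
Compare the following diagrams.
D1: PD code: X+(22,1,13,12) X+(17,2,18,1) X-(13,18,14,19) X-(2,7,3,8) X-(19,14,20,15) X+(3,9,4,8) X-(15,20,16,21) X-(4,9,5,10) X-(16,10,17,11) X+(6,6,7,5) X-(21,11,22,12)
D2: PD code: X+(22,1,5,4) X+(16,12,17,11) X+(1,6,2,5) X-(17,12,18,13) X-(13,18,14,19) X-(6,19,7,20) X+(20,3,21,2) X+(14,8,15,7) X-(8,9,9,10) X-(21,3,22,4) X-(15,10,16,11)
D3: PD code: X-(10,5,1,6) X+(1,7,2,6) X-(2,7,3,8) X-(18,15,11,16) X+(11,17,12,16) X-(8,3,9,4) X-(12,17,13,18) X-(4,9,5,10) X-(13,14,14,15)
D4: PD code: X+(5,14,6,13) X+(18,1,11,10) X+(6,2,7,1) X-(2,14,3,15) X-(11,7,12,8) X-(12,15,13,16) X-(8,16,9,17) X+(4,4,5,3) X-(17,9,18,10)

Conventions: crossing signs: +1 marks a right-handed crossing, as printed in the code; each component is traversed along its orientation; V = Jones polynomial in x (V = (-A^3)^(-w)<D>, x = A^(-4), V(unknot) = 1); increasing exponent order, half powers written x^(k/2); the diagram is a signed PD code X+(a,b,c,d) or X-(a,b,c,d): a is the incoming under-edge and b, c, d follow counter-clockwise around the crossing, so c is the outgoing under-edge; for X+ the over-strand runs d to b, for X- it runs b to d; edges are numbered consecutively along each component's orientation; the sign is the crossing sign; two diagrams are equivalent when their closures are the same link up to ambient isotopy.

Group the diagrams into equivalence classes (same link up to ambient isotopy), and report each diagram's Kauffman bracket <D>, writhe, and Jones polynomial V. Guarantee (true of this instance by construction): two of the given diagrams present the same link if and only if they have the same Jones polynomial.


equivalence classes: {D1, D3} | {D2} | {D4}
D1 (bracket A^-7 + A^-3 + A - A^9; 11 crossings at w = -3): V = x^(-9/2) - x^(-5/2) - x^(-3/2) - x^(-1/2)
V(D2) = -x^(1/2) - x^(5/2)  [11 crossings, <D> = A^-13 + A^-5, w = -1]
V(D3) = x^(-9/2) - x^(-5/2) - x^(-3/2) - x^(-1/2)  (w -5, c 9, <D> = A^-13 + A^-9 + A^-5 - A^3)
D4 (bracket A^-1 + A^7; 9 crossings at w = -1): V = -x^(-5/2) - x^(-1/2)
observation: comparing 4 Jones polynomials yields 3 groups


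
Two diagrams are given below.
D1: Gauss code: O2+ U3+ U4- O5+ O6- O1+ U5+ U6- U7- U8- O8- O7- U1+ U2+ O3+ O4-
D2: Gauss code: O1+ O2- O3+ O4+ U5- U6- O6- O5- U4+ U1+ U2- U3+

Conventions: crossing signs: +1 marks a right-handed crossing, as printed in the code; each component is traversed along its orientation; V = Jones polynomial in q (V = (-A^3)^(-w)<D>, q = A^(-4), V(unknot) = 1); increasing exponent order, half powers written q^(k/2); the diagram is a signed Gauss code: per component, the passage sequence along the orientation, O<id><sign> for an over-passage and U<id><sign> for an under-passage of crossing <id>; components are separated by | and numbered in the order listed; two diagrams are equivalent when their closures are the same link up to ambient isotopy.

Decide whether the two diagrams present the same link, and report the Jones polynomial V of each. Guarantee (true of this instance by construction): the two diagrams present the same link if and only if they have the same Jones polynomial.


equivalent: yes
V(D1) = 1  (w 0, c 8, <D> = 1)
V(D2) = 1  (w 0, c 6, <D> = 1)
why: one V(q) for all 2 diagrams — one class (guaranteed)


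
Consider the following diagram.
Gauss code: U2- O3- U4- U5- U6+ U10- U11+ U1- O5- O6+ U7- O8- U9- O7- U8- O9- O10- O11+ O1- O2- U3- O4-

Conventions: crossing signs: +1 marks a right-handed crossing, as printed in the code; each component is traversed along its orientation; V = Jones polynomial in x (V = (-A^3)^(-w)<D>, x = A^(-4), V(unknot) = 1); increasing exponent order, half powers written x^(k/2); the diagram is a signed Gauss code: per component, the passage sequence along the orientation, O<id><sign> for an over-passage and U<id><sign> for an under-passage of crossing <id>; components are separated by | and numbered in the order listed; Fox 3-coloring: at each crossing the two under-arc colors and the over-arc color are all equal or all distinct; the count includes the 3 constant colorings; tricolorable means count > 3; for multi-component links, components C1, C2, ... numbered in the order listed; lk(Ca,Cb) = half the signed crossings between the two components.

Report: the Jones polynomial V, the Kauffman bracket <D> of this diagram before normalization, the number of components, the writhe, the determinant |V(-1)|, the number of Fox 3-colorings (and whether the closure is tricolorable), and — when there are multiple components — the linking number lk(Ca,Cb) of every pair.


Jones polynomial: V(x) = x^-8 - 2x^-7 + x^-6 - 2x^-5 + 2x^-4 + x^-2
<D> = -A^-13 - 2A^-5 + 2A^-1 - A^3 + 2A^7 - A^11; writhe -7
components 1, writhe -7 (11 crossings)
3-colorings: 27 of 3^11, det 9 — tricolorable
note: w = -7 shifts under R1 moves; the (-A^3)^(7) factor cancels that in V


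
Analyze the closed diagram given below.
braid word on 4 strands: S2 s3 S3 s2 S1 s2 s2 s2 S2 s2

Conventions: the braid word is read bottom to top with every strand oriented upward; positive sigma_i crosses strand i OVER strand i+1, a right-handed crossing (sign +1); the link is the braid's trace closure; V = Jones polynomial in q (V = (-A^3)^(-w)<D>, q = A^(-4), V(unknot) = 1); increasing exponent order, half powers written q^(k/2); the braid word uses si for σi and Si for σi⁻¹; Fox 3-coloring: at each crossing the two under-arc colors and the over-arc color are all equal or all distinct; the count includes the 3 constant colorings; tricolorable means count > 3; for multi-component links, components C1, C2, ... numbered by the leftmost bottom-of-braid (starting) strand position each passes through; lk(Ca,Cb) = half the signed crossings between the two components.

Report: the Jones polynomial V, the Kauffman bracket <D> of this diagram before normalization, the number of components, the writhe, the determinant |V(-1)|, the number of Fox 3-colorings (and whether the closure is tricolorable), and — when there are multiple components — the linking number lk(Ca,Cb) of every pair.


Jones polynomial: V(q) = -q^(1/2) - q^(3/2) - q^(5/2) + q^(9/2)
<D> = A^-12 - A^-4 - 1 - A^4; writhe +2
components 2, writhe +2 (10 crossings)
linking number lk(C1,C2) = 0
3-colorings: 27 of 3^10, det 0 — tricolorable
note: |V(-1)| = 0: so tricolorable, since 3 divides 0


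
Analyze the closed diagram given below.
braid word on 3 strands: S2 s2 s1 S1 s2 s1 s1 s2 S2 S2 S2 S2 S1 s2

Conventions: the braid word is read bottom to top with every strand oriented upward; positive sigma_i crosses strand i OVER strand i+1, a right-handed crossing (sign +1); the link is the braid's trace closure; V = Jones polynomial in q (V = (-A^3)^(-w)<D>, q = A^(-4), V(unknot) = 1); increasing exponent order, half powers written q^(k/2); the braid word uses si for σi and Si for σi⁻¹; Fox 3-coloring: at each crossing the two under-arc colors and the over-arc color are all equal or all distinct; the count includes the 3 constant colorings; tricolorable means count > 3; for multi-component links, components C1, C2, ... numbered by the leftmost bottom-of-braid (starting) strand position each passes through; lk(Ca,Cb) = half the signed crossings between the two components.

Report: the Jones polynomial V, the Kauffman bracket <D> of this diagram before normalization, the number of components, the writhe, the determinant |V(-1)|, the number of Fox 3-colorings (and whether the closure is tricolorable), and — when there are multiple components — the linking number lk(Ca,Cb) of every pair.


V(q) = -q^-3 + 2q^-2 - 2q^-1 + 3 - 2q + 2q^2 - q^3
bracket: -A^-12 + 2A^-8 - 2A^-4 + 3 - 2A^4 + 2A^8 - A^12, w = 0
1 component, writhe 0, over 14 crossings
det 13, colorings 3 of 3^14 — not tricolorable
observation: |V(-1)| = 13: so not tricolorable, since 3 does not divide 13


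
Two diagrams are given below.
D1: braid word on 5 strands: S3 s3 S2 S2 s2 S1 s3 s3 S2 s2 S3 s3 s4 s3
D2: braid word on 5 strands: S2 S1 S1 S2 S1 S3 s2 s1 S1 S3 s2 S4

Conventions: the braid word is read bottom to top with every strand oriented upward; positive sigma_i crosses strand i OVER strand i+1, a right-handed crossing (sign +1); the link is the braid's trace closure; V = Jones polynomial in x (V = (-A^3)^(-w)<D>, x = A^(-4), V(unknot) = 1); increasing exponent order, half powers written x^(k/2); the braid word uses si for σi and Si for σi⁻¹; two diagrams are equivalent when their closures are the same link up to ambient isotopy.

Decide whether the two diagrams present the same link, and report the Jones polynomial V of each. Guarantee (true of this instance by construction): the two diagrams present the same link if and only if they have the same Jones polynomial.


same link: no
V(D1) = x + x^3 - x^4  [14 crossings, <D> = -A^-10 + A^-6 + A^2, w = +2]
D2 (bracket A^-14 - A^-10 + 2A^-6 - A^-2 + A^2 - A^6; 12 crossings at w = -6): V = -x^-6 + x^-5 - x^-4 + 2x^-3 - x^-2 + x^-1
note: 2 values of V(x) split the 2 diagrams


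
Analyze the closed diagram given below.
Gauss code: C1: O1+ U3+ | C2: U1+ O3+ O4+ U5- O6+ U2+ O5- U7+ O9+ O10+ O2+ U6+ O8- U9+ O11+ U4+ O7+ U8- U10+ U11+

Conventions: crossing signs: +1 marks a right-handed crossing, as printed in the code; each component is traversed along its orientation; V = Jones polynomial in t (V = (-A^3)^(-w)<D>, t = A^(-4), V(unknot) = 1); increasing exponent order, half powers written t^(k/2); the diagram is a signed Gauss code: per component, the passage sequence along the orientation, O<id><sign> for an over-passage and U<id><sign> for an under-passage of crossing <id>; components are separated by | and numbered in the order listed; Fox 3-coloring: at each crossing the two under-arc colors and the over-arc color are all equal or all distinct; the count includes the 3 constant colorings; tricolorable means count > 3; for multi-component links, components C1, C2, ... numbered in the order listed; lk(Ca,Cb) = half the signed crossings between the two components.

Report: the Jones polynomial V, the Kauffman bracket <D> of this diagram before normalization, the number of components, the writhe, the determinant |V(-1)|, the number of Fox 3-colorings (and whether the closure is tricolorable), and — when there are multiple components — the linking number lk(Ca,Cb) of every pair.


V = -t^(3/2) + t^(5/2) - 3t^(7/2) + 2t^(9/2) - 3t^(11/2) + 2t^(13/2) - t^(15/2) + t^(17/2)
<D> = -A^-13 + A^-9 - 2A^-5 + 3A^-1 - 2A^3 + 3A^7 - A^11 + A^15 (w = +7)
2 components over 11 crossings, w = +7
lk(C1,C2): +1
3 Fox colorings among 3^11, |V(-1)| = 14: not tricolorable
why: span 7 respects span(V) <= c + mu - 1 = 12 for this 2-component diagram


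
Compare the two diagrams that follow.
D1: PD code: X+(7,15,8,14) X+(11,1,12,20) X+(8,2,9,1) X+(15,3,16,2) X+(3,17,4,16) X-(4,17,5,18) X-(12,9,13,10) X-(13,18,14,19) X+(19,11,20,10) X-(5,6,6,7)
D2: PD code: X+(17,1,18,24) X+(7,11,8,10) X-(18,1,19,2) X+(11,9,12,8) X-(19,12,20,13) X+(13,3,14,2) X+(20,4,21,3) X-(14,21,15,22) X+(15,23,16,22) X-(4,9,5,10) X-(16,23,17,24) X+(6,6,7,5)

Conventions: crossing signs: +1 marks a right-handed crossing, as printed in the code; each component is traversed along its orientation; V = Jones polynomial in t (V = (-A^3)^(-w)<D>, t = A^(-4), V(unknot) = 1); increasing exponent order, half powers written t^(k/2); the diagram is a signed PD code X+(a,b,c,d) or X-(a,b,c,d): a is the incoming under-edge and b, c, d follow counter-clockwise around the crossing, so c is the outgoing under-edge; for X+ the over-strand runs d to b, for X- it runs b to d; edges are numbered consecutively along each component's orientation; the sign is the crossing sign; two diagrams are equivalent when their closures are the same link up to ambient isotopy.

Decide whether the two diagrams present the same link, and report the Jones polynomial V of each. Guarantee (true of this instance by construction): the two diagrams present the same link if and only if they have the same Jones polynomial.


same link: no
V(D1) = t + t^3 - t^4  [10 crossings, <D> = -A^-10 + A^-6 + A^2, w = +2]
V(D2) = 1  [12 crossings, <D> = A^6, w = +2]
insight: V(t) takes 2 values over 2 diagrams, fixing the grouping


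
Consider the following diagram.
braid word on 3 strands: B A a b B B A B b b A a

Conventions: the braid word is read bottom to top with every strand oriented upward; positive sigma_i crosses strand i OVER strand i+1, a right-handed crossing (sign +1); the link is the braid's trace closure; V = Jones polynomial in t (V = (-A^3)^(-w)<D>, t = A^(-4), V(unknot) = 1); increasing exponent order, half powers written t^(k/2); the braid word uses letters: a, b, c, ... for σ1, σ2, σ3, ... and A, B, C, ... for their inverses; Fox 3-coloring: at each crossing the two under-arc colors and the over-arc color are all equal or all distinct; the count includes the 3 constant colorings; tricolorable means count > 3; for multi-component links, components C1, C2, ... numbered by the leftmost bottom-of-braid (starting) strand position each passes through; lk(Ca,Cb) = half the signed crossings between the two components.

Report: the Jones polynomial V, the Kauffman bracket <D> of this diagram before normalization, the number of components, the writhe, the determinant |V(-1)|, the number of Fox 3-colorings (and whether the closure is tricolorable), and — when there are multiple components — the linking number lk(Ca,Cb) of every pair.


V = 1
<D> = A^-6 (w = -2)
1 component over 12 crossings, w = -2
3 Fox colorings among 3^12, |V(-1)| = 1: not tricolorable
why: w = -2 (over 12 crossings) is diagram-only; (-A^3)^(2) removes it from V


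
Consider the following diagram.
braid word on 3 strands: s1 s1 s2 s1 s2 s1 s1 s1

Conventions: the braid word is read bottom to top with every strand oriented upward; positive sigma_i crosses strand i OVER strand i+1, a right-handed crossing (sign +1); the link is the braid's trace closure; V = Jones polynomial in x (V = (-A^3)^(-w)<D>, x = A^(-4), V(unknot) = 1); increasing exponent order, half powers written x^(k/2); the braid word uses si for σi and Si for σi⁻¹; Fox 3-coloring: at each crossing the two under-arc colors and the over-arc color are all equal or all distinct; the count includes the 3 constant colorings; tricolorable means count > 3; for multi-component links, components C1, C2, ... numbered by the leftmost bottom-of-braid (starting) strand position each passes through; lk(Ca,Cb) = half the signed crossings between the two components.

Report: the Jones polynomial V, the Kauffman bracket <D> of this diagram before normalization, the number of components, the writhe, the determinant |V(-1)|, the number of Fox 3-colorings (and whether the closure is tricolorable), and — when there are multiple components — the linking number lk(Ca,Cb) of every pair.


V(x) = x^3 + x^5 - x^6 + x^7 - x^8 + x^9 - x^10
bracket: -A^-16 + A^-12 - A^-8 + A^-4 - 1 + A^4 + A^12, w = +8
1 component, writhe +8, over 8 crossings
det 7, colorings 3 of 3^8 — not tricolorable
observation: the span of V is 7, forcing >= 7 crossings in any diagram


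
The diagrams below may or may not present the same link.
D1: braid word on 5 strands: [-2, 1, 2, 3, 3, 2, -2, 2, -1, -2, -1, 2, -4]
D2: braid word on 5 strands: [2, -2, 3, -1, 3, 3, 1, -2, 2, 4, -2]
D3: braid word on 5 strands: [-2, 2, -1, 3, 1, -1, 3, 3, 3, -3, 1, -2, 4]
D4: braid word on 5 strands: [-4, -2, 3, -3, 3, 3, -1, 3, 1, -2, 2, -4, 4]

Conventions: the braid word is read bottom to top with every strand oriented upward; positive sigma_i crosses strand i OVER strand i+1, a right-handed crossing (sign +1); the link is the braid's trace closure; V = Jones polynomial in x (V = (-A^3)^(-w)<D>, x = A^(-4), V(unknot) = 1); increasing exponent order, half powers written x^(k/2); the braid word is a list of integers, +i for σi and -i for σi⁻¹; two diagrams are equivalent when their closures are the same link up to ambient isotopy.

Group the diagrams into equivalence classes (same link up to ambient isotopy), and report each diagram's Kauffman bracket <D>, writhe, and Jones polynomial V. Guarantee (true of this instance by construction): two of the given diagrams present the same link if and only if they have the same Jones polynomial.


classes: {D1} | {D2, D3, D4}
V(D1) = -x^(1/2) - x^(5/2)  [13 crossings, <D> = A^-7 + A, w = +1]
D2 (bracket -A^-9 + A^-1 + A^3 + A^7; 11 crossings at w = +3): V = -x^(1/2) - x^(3/2) - x^(5/2) + x^(9/2)
D3 (bracket -A^-9 + A^-1 + A^3 + A^7; 13 crossings at w = +3): V = -x^(1/2) - x^(3/2) - x^(5/2) + x^(9/2)
V(D4) = -x^(1/2) - x^(3/2) - x^(5/2) + x^(9/2)  [13 crossings, <D> = -A^-15 + A^-7 + A^-3 + A, w = +1]
note: 2 classes among 4 diagrams; unequal V(x) rules out equality


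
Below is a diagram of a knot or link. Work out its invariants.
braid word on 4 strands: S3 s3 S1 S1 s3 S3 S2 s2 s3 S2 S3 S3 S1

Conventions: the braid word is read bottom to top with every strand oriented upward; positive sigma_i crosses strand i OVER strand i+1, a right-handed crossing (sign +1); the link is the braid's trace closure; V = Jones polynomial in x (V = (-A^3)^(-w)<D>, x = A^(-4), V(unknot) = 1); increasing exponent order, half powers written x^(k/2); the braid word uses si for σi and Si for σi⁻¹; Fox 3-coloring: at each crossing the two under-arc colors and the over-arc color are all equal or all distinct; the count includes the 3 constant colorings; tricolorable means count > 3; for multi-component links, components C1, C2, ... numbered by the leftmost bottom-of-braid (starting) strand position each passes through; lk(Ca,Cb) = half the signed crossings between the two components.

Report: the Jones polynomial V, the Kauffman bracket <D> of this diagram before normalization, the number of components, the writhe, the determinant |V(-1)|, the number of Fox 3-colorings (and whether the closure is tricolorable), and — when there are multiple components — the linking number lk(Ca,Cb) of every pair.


V = -x^-4 + x^-3 + x^-1
<D> = -A^-11 - A^-3 + A (w = -5)
1 component over 13 crossings, w = -5
9 Fox colorings among 3^13, |V(-1)| = 3: tricolorable
why: det 3 = |V(-1)|; divisible by 3, so tricolorable
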